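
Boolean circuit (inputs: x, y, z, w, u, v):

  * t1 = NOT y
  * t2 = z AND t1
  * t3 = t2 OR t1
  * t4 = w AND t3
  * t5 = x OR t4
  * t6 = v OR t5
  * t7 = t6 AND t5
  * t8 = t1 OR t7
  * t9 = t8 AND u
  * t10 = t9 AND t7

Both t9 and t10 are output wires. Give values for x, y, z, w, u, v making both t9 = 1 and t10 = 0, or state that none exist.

Check with x=0, y=0, z=1, w=0, u=1, v=0:
t1 = NOT y = NOT 0 = 1
t2 = z AND t1 = 1 AND 1 = 1
t3 = t2 OR t1 = 1 OR 1 = 1
t4 = w AND t3 = 0 AND 1 = 0
t5 = x OR t4 = 0 OR 0 = 0
t6 = v OR t5 = 0 OR 0 = 0
t7 = t6 AND t5 = 0 AND 0 = 0
t8 = t1 OR t7 = 1 OR 0 = 1
t9 = t8 AND u = 1 AND 1 = 1
t10 = t9 AND t7 = 1 AND 0 = 0
So t9 = 1 and t10 = 0.

x=0, y=0, z=1, w=0, u=1, v=0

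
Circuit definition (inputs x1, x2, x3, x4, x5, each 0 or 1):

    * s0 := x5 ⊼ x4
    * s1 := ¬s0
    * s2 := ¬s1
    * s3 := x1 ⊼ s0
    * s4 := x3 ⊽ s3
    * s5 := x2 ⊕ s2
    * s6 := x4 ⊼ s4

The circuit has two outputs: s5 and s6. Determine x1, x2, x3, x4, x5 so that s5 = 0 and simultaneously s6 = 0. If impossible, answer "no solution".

x1=1 x2=1 x3=0 x4=1 x5=0

Check with x1=1 x2=1 x3=0 x4=1 x5=0:
s0 = x5 ⊼ x4 = 0 ⊼ 1 = 1
s1 = ¬s0 = ¬1 = 0
s2 = ¬s1 = ¬0 = 1
s3 = x1 ⊼ s0 = 1 ⊼ 1 = 0
s4 = x3 ⊽ s3 = 0 ⊽ 0 = 1
s5 = x2 ⊕ s2 = 1 ⊕ 1 = 0
s6 = x4 ⊼ s4 = 1 ⊼ 1 = 0
So s5 = 0 and s6 = 0.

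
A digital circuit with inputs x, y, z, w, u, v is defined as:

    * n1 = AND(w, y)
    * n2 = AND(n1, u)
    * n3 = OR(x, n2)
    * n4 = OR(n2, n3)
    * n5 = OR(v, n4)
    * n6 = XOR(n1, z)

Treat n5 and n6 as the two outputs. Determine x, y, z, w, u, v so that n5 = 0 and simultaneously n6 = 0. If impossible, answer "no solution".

Check with x=0, y=0, z=0, w=0, u=0, v=0:
n1 = AND(w, y) = AND(0, 0) = 0
n2 = AND(n1, u) = AND(0, 0) = 0
n3 = OR(x, n2) = OR(0, 0) = 0
n4 = OR(n2, n3) = OR(0, 0) = 0
n5 = OR(v, n4) = OR(0, 0) = 0
n6 = XOR(n1, z) = XOR(0, 0) = 0
So n5 = 0 and n6 = 0.

x=0, y=0, z=0, w=0, u=0, v=0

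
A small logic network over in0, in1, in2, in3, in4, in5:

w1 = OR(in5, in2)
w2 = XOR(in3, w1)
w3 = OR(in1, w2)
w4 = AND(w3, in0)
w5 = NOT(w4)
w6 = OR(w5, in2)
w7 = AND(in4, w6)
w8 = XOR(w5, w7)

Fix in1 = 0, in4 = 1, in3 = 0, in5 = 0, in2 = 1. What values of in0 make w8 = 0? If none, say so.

w8 = XOR(w5, w7) must be 0, so w5 and w7 are equal.
Check with in1 = 0, in4 = 1, in3 = 0, in5 = 0, in2 = 1 and in0=0:
w1 = OR(in5, in2) = OR(0, 1) = 1
w2 = XOR(in3, w1) = XOR(0, 1) = 1
w3 = OR(in1, w2) = OR(0, 1) = 1
w4 = AND(w3, in0) = AND(1, 0) = 0
w5 = NOT(w4) = NOT 0 = 1
w6 = OR(w5, in2) = OR(1, 1) = 1
w7 = AND(in4, w6) = AND(1, 1) = 1
w8 = XOR(w5, w7) = XOR(1, 1) = 0
So w8 = 0.

in0=0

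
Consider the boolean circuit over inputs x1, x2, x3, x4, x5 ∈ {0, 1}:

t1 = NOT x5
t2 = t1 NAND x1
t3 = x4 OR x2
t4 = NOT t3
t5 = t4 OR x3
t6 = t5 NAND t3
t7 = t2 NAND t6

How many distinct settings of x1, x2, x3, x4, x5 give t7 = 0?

t7 = t2 NAND t6 must be 0, so both t2 = 1 and t6 = 1.
Enumerating the 32 input combinations, 15 give t7 = 0 and 17 give t7 = 1.

15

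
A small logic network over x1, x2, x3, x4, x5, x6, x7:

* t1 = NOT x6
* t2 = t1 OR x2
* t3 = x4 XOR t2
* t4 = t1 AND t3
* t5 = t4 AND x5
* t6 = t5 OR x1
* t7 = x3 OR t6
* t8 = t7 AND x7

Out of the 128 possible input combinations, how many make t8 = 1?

t8 = t7 AND x7 must be 1, so both t7 = 1 and x7 = 1.
t7 = x3 OR t6 must be 1, so at least one of x3, t6 is 1.
Enumerating the 128 input combinations, 50 give t8 = 1 and 78 give t8 = 0.

50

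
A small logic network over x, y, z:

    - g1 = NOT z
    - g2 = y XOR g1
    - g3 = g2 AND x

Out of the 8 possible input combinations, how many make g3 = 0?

g3 = g2 AND x must be 0, so at least one of g2, x is 0.
Enumerating the 8 input combinations, 6 give g3 = 0 and 2 give g3 = 1.

6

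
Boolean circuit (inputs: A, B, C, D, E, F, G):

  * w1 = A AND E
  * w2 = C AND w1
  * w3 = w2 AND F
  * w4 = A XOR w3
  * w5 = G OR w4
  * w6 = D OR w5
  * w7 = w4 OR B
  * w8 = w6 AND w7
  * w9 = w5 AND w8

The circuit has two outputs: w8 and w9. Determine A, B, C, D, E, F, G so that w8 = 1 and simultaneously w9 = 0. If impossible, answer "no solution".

A=0, B=1, C=1, D=1, E=0, F=1, G=0

Check with A=0, B=1, C=1, D=1, E=0, F=1, G=0:
w1 = A AND E = 0 AND 0 = 0
w2 = C AND w1 = 1 AND 0 = 0
w3 = w2 AND F = 0 AND 1 = 0
w4 = A XOR w3 = 0 XOR 0 = 0
w5 = G OR w4 = 0 OR 0 = 0
w6 = D OR w5 = 1 OR 0 = 1
w7 = w4 OR B = 0 OR 1 = 1
w8 = w6 AND w7 = 1 AND 1 = 1
w9 = w5 AND w8 = 0 AND 1 = 0
So w8 = 1 and w9 = 0.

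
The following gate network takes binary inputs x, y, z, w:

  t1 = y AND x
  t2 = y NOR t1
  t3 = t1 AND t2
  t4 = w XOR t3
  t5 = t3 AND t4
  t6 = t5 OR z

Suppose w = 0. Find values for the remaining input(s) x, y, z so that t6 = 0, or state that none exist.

x=1, y=1, z=0

Check with w = 0 and x=1, y=1, z=0:
t1 = y AND x = 1 AND 1 = 1
t2 = y NOR t1 = 1 NOR 1 = 0
t3 = t1 AND t2 = 1 AND 0 = 0
t4 = w XOR t3 = 0 XOR 0 = 0
t5 = t3 AND t4 = 0 AND 0 = 0
t6 = t5 OR z = 0 OR 0 = 0
So t6 = 0.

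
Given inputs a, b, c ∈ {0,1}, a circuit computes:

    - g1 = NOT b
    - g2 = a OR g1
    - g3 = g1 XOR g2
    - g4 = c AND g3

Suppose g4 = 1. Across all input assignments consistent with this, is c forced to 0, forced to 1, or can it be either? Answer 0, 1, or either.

g4 = c AND g3 must be 1, so both c = 1 and g3 = 1.
Every assignment with g4 = 1 has c = 1; there are 1 such assignment(s).
  a=1, b=1, c=1

1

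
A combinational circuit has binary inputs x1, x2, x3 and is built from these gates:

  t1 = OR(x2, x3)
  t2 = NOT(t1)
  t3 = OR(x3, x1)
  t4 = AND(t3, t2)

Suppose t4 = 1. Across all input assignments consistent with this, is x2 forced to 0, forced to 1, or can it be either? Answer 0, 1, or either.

t4 = AND(t3, t2) must be 1, so both t3 = 1 and t2 = 1.
t3 = OR(x3, x1) must be 1, so at least one of x3, x1 is 1.
Every assignment with t4 = 1 has x2 = 0; there are 1 such assignment(s).
  x1=1, x2=0, x3=0

0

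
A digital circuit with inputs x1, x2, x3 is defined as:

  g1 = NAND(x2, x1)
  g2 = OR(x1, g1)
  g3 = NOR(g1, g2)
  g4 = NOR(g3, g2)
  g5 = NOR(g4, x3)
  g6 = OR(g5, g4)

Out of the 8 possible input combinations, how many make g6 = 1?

4

g6 = OR(g5, g4) must be 1, so at least one of g5, g4 is 1.
Satisfying assignments:
  x1=0, x2=0, x3=0
  x1=0, x2=1, x3=0
  x1=1, x2=0, x3=0
  x1=1, x2=1, x3=0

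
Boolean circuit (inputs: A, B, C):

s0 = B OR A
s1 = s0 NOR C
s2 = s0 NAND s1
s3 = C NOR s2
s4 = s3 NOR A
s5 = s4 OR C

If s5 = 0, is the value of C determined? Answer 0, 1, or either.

s5 = s4 OR C must be 0, so both s4 = 0 and C = 0.
Every assignment with s5 = 0 has C = 0; there are 2 such assignment(s).
  A=1, B=0, C=0
  A=1, B=1, C=0

0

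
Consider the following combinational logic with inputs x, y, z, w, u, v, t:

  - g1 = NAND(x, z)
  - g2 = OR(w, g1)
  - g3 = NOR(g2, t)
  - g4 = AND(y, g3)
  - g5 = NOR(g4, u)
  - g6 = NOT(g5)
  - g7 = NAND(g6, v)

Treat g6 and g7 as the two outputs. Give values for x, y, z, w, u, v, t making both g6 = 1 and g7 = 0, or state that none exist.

x=1 y=0 z=0 w=0 u=1 v=1 t=0

Check with x=1 y=0 z=0 w=0 u=1 v=1 t=0:
g1 = NAND(x, z) = NAND(1, 0) = 1
g2 = OR(w, g1) = OR(0, 1) = 1
g3 = NOR(g2, t) = NOR(1, 0) = 0
g4 = AND(y, g3) = AND(0, 0) = 0
g5 = NOR(g4, u) = NOR(0, 1) = 0
g6 = NOT(g5) = NOT 0 = 1
g7 = NAND(g6, v) = NAND(1, 1) = 0
So g6 = 1 and g7 = 0.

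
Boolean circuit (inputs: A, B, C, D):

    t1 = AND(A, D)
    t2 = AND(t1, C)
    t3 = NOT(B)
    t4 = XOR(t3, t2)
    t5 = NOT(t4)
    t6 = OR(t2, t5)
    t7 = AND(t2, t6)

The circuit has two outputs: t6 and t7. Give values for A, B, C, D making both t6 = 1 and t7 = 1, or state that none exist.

A=1, B=0, C=1, D=1

Check with A=1, B=0, C=1, D=1:
t1 = AND(A, D) = AND(1, 1) = 1
t2 = AND(t1, C) = AND(1, 1) = 1
t3 = NOT(B) = NOT 0 = 1
t4 = XOR(t3, t2) = XOR(1, 1) = 0
t5 = NOT(t4) = NOT 0 = 1
t6 = OR(t2, t5) = OR(1, 1) = 1
t7 = AND(t2, t6) = AND(1, 1) = 1
So t6 = 1 and t7 = 1.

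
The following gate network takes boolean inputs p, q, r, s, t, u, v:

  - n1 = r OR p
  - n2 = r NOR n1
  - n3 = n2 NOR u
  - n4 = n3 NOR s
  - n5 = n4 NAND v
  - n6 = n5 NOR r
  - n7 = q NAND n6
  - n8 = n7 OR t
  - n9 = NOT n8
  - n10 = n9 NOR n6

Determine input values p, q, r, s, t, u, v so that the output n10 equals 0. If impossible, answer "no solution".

p=0, q=0, r=0, s=0, t=0, u=1, v=1

n10 = n9 NOR n6 must be 0, so at least one of n9, n6 is 1.
Check with p=0, q=0, r=0, s=0, t=0, u=1, v=1:
n1 = r OR p = 0 OR 0 = 0
n2 = r NOR n1 = 0 NOR 0 = 1
n3 = n2 NOR u = 1 NOR 1 = 0
n4 = n3 NOR s = 0 NOR 0 = 1
n5 = n4 NAND v = 1 NAND 1 = 0
n6 = n5 NOR r = 0 NOR 0 = 1
n7 = q NAND n6 = 0 NAND 1 = 1
n8 = n7 OR t = 1 OR 0 = 1
n9 = NOT n8 = NOT 1 = 0
n10 = n9 NOR n6 = 0 NOR 1 = 0
So n10 = 0 as required.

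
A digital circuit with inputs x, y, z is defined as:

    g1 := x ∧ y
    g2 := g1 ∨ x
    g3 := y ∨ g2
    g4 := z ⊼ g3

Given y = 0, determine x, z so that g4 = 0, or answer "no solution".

x=1, z=1

Check with y = 0 and x=1, z=1:
g1 = x ∧ y = 1 ∧ 0 = 0
g2 = g1 ∨ x = 0 ∨ 1 = 1
g3 = y ∨ g2 = 0 ∨ 1 = 1
g4 = z ⊼ g3 = 1 ⊼ 1 = 0
So g4 = 0.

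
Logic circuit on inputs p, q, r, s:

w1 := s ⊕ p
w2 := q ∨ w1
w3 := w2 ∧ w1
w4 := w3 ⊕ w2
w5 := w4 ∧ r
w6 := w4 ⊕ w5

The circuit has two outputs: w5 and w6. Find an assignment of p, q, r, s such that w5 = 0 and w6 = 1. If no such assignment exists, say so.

p=1, q=1, r=0, s=1

Check with p=1, q=1, r=0, s=1:
w1 = s ⊕ p = 1 ⊕ 1 = 0
w2 = q ∨ w1 = 1 ∨ 0 = 1
w3 = w2 ∧ w1 = 1 ∧ 0 = 0
w4 = w3 ⊕ w2 = 0 ⊕ 1 = 1
w5 = w4 ∧ r = 1 ∧ 0 = 0
w6 = w4 ⊕ w5 = 1 ⊕ 0 = 1
So w5 = 0 and w6 = 1.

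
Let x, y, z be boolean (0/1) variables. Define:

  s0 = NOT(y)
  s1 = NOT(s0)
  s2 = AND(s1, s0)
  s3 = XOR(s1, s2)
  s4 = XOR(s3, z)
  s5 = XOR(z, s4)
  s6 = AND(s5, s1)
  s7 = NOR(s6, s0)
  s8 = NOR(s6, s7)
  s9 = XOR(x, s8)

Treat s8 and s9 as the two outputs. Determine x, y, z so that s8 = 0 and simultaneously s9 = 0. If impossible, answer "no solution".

Check with x=0 y=1 z=1:
s0 = NOT(y) = NOT 1 = 0
s1 = NOT(s0) = NOT 0 = 1
s2 = AND(s1, s0) = AND(1, 0) = 0
s3 = XOR(s1, s2) = XOR(1, 0) = 1
s4 = XOR(s3, z) = XOR(1, 1) = 0
s5 = XOR(z, s4) = XOR(1, 0) = 1
s6 = AND(s5, s1) = AND(1, 1) = 1
s7 = NOR(s6, s0) = NOR(1, 0) = 0
s8 = NOR(s6, s7) = NOR(1, 0) = 0
s9 = XOR(x, s8) = XOR(0, 0) = 0
So s8 = 0 and s9 = 0.

x=0 y=1 z=1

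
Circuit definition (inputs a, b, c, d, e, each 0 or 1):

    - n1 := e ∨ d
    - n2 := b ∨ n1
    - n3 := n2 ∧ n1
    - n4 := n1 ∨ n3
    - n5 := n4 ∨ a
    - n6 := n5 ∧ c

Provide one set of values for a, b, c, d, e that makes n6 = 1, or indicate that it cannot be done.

Check with a=1, b=0, c=1, d=0, e=1:
n1 = e ∨ d = 1 ∨ 0 = 1
n2 = b ∨ n1 = 0 ∨ 1 = 1
n3 = n2 ∧ n1 = 1 ∧ 1 = 1
n4 = n1 ∨ n3 = 1 ∨ 1 = 1
n5 = n4 ∨ a = 1 ∨ 1 = 1
n6 = n5 ∧ c = 1 ∧ 1 = 1
So n6 = 1 as required.

a=1, b=0, c=1, d=0, e=1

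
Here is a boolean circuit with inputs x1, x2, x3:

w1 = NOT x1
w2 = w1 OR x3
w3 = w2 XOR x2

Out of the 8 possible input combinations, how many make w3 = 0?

4

w3 = w2 XOR x2 must be 0, so w2 and x2 are equal.
Satisfying assignments:
  x1=0, x2=1, x3=0
  x1=0, x2=1, x3=1
  x1=1, x2=0, x3=0
  x1=1, x2=1, x3=1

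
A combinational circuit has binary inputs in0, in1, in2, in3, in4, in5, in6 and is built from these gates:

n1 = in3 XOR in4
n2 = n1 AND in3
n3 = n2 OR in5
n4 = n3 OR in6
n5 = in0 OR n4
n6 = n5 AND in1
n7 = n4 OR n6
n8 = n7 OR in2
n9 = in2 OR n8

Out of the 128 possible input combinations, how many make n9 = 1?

119

n9 = in2 OR n8 must be 1, so at least one of in2, n8 is 1.
Enumerating the 128 input combinations, 119 give n9 = 1 and 9 give n9 = 0.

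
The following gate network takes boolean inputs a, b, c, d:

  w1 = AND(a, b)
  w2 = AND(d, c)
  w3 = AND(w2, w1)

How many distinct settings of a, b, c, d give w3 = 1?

1

w3 = AND(w2, w1) must be 1, so both w2 = 1 and w1 = 1.
w2 = AND(d, c) must be 1, so both d = 1 and c = 1.
w1 = AND(a, b) must be 1, so both a = 1 and b = 1.
Satisfying assignments:
  a=1, b=1, c=1, d=1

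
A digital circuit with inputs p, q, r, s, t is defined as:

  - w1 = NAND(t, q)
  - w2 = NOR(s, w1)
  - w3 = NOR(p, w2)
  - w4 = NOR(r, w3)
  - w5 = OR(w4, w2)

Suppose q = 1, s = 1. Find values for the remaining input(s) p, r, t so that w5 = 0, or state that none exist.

p=1 r=1 t=0

w5 = OR(w4, w2) must be 0, so both w4 = 0 and w2 = 0.
Check with q = 1, s = 1 and p=1, r=1, t=0:
w1 = NAND(t, q) = NAND(0, 1) = 1
w2 = NOR(s, w1) = NOR(1, 1) = 0
w3 = NOR(p, w2) = NOR(1, 0) = 0
w4 = NOR(r, w3) = NOR(1, 0) = 0
w5 = OR(w4, w2) = OR(0, 0) = 0
So w5 = 0.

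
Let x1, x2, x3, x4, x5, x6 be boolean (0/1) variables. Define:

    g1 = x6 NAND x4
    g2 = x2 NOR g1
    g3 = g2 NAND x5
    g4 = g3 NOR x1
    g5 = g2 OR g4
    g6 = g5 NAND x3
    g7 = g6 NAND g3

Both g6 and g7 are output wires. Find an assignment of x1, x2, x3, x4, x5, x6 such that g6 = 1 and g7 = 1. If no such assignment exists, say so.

x1=0, x2=0, x3=0, x4=1, x5=1, x6=1

Check with x1=0, x2=0, x3=0, x4=1, x5=1, x6=1:
g1 = x6 NAND x4 = 1 NAND 1 = 0
g2 = x2 NOR g1 = 0 NOR 0 = 1
g3 = g2 NAND x5 = 1 NAND 1 = 0
g4 = g3 NOR x1 = 0 NOR 0 = 1
g5 = g2 OR g4 = 1 OR 1 = 1
g6 = g5 NAND x3 = 1 NAND 0 = 1
g7 = g6 NAND g3 = 1 NAND 0 = 1
So g6 = 1 and g7 = 1.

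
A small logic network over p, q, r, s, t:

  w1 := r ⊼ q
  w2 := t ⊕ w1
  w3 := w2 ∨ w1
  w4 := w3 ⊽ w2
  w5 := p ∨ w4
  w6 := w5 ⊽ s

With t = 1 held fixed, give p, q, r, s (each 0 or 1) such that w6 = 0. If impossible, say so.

Check with t = 1 and p=0, q=0, r=1, s=1:
w1 = r ⊼ q = 1 ⊼ 0 = 1
w2 = t ⊕ w1 = 1 ⊕ 1 = 0
w3 = w2 ∨ w1 = 0 ∨ 1 = 1
w4 = w3 ⊽ w2 = 1 ⊽ 0 = 0
w5 = p ∨ w4 = 0 ∨ 0 = 0
w6 = w5 ⊽ s = 0 ⊽ 1 = 0
So w6 = 0.

p=0, q=0, r=1, s=1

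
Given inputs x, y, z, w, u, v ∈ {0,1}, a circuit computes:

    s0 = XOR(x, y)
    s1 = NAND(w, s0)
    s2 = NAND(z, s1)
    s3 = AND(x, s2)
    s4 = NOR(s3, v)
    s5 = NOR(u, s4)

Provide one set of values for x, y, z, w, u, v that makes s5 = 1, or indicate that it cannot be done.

s5 = NOR(u, s4) must be 1, so both u = 0 and s4 = 0.
s4 = NOR(s3, v) must be 0, so at least one of s3, v is 1.
Check with x=0 y=1 z=0 w=1 u=0 v=1:
s0 = XOR(x, y) = XOR(0, 1) = 1
s1 = NAND(w, s0) = NAND(1, 1) = 0
s2 = NAND(z, s1) = NAND(0, 0) = 1
s3 = AND(x, s2) = AND(0, 1) = 0
s4 = NOR(s3, v) = NOR(0, 1) = 0
s5 = NOR(u, s4) = NOR(0, 0) = 1
So s5 = 1 as required.

x=0 y=1 z=0 w=1 u=0 v=1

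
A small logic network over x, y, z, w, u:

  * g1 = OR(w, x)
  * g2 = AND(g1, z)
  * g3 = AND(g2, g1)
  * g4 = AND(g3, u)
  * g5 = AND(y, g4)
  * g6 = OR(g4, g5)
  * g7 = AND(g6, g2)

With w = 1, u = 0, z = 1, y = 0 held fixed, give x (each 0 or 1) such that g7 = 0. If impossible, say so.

g7 = AND(g6, g2) must be 0, so at least one of g6, g2 is 0.
Check with w = 1, u = 0, z = 1, y = 0 and x=1:
g1 = OR(w, x) = OR(1, 1) = 1
g2 = AND(g1, z) = AND(1, 1) = 1
g3 = AND(g2, g1) = AND(1, 1) = 1
g4 = AND(g3, u) = AND(1, 0) = 0
g5 = AND(y, g4) = AND(0, 0) = 0
g6 = OR(g4, g5) = OR(0, 0) = 0
g7 = AND(g6, g2) = AND(0, 1) = 0
So g7 = 0.

x=1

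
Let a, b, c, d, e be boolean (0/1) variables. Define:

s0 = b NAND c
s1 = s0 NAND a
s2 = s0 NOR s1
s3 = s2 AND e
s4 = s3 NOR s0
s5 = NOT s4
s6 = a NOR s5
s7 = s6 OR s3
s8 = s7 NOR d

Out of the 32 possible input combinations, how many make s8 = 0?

s8 = s7 NOR d must be 0, so at least one of s7, d is 1.
Enumerating the 32 input combinations, 18 give s8 = 0 and 14 give s8 = 1.

18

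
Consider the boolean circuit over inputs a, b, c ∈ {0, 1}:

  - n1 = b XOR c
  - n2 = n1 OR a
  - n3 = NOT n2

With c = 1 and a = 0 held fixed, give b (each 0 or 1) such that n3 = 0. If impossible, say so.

Check with c = 1 and a = 0 and b=0:
n1 = b XOR c = 0 XOR 1 = 1
n2 = n1 OR a = 1 OR 0 = 1
n3 = NOT n2 = NOT 1 = 0
So n3 = 0.

b=0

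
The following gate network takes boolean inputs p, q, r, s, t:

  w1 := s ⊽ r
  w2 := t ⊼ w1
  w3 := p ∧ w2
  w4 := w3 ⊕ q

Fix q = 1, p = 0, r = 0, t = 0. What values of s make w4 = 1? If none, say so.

Check with q = 1, p = 0, r = 0, t = 0 and s=0:
w1 = s ⊽ r = 0 ⊽ 0 = 1
w2 = t ⊼ w1 = 0 ⊼ 1 = 1
w3 = p ∧ w2 = 0 ∧ 1 = 0
w4 = w3 ⊕ q = 0 ⊕ 1 = 1
So w4 = 1.

s=0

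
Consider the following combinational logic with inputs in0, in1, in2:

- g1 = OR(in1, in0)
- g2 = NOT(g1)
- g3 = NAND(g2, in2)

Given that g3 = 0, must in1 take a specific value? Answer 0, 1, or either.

g3 = NAND(g2, in2) must be 0, so both g2 = 1 and in2 = 1.
g2 = NOT(g1) must be 1, so g1 = 0.
g1 = OR(in1, in0) must be 0, so both in1 = 0 and in0 = 0.
Every assignment with g3 = 0 has in1 = 0; there are 1 such assignment(s).
  in0=0, in1=0, in2=1

0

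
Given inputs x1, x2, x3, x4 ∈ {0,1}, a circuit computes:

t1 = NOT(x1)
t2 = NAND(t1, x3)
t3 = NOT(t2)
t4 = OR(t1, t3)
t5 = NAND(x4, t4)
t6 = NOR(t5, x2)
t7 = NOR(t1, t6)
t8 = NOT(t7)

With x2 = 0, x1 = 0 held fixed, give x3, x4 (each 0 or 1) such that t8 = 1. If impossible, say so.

t8 = NOT(t7) must be 1, so t7 = 0.
Check with x2 = 0, x1 = 0 and x3=0, x4=1:
t1 = NOT(x1) = NOT 0 = 1
t2 = NAND(t1, x3) = NAND(1, 0) = 1
t3 = NOT(t2) = NOT 1 = 0
t4 = OR(t1, t3) = OR(1, 0) = 1
t5 = NAND(x4, t4) = NAND(1, 1) = 0
t6 = NOR(t5, x2) = NOR(0, 0) = 1
t7 = NOR(t1, t6) = NOR(1, 1) = 0
t8 = NOT(t7) = NOT 0 = 1
So t8 = 1.

x3=0 x4=1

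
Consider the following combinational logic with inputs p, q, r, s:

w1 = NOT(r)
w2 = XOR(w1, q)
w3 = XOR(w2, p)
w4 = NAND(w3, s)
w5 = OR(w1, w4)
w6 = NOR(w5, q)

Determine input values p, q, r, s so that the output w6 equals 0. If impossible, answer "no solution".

p=1, q=1, r=0, s=0

Check with p=1, q=1, r=0, s=0:
w1 = NOT(r) = NOT 0 = 1
w2 = XOR(w1, q) = XOR(1, 1) = 0
w3 = XOR(w2, p) = XOR(0, 1) = 1
w4 = NAND(w3, s) = NAND(1, 0) = 1
w5 = OR(w1, w4) = OR(1, 1) = 1
w6 = NOR(w5, q) = NOR(1, 1) = 0
So w6 = 0 as required.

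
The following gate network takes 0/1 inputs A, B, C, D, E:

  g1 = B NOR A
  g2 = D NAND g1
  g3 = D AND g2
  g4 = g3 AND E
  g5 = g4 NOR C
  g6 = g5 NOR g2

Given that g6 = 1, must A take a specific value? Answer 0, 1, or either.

g6 = g5 NOR g2 must be 1, so both g5 = 0 and g2 = 0.
g5 = g4 NOR C must be 0, so at least one of g4, C is 1.
g2 = D NAND g1 must be 0, so both D = 1 and g1 = 1.
Every assignment with g6 = 1 has A = 0; there are 2 such assignment(s).
  A=0, B=0, C=1, D=1, E=0
  A=0, B=0, C=1, D=1, E=1

0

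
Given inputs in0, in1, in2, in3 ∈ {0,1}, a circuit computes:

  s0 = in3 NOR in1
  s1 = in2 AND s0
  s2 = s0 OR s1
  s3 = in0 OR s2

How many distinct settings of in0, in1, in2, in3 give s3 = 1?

10

s3 = in0 OR s2 must be 1, so at least one of in0, s2 is 1.
Enumerating the 16 input combinations, 10 give s3 = 1 and 6 give s3 = 0.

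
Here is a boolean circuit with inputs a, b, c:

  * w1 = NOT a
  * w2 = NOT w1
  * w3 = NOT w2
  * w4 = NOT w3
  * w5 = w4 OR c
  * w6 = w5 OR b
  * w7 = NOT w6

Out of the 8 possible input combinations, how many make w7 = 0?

7

w7 = NOT w6 must be 0, so w6 = 1.
w6 = w5 OR b must be 1, so at least one of w5, b is 1.
Enumerating the 8 input combinations, 7 give w7 = 0 and 1 give w7 = 1.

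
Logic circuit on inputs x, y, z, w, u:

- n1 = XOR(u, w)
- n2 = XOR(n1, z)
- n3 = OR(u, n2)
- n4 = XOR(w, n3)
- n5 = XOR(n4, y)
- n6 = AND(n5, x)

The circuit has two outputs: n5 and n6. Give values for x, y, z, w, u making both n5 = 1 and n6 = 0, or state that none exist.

x=0, y=0, z=1, w=1, u=0

Check with x=0, y=0, z=1, w=1, u=0:
n1 = XOR(u, w) = XOR(0, 1) = 1
n2 = XOR(n1, z) = XOR(1, 1) = 0
n3 = OR(u, n2) = OR(0, 0) = 0
n4 = XOR(w, n3) = XOR(1, 0) = 1
n5 = XOR(n4, y) = XOR(1, 0) = 1
n6 = AND(n5, x) = AND(1, 0) = 0
So n5 = 1 and n6 = 0.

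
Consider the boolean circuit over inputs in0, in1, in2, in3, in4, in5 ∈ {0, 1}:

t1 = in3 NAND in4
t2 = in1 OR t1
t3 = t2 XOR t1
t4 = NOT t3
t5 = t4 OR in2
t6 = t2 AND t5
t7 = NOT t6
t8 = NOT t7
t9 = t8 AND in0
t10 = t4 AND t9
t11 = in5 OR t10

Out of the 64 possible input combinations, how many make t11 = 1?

44

t11 = in5 OR t10 must be 1, so at least one of in5, t10 is 1.
Enumerating the 64 input combinations, 44 give t11 = 1 and 20 give t11 = 0.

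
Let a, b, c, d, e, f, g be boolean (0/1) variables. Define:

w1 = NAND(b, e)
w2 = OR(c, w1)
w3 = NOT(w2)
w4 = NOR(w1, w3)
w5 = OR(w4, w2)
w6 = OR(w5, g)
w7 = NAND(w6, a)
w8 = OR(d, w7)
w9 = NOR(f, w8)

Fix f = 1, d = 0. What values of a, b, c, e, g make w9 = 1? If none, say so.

no solution exists

With f = 1, d = 0 fixed, none of the 32 settings of a, b, c, e, g give w9 = 1.
For example, with a=1, b=1, c=1, e=0, g=1:
w1 = NAND(b, e) = NAND(1, 0) = 1
w2 = OR(c, w1) = OR(1, 1) = 1
w3 = NOT(w2) = NOT 1 = 0
w4 = NOR(w1, w3) = NOR(1, 0) = 0
w5 = OR(w4, w2) = OR(0, 1) = 1
w6 = OR(w5, g) = OR(1, 1) = 1
w7 = NAND(w6, a) = NAND(1, 1) = 0
w8 = OR(d, w7) = OR(0, 0) = 0
w9 = NOR(f, w8) = NOR(1, 0) = 0
giving w9 = 0 ≠ 1.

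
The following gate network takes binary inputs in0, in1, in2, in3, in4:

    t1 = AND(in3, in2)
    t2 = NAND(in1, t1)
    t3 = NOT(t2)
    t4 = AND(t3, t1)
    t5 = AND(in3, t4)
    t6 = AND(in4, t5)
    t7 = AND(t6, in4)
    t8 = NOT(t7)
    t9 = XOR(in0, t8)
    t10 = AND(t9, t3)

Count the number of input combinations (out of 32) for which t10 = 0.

30

t10 = AND(t9, t3) must be 0, so at least one of t9, t3 is 0.
Enumerating the 32 input combinations, 30 give t10 = 0 and 2 give t10 = 1.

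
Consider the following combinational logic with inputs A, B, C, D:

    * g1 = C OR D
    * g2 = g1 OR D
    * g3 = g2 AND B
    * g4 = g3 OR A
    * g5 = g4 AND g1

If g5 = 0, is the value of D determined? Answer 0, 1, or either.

either

Both values of D occur among assignments with g5 = 0:
  D=0: A=0, B=0, C=0, D=0
  D=1: A=0, B=0, C=0, D=1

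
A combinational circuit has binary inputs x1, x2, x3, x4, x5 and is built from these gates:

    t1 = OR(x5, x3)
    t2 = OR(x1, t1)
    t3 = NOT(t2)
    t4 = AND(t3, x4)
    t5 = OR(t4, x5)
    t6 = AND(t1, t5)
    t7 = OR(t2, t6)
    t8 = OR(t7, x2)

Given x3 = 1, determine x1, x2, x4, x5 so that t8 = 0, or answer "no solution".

no solution exists

With x3 = 1 fixed, none of the 16 settings of x1, x2, x4, x5 give t8 = 0.
For example, with x1=1, x2=1, x4=0, x5=0:
t1 = OR(x5, x3) = OR(0, 1) = 1
t2 = OR(x1, t1) = OR(1, 1) = 1
t3 = NOT(t2) = NOT 1 = 0
t4 = AND(t3, x4) = AND(0, 0) = 0
t5 = OR(t4, x5) = OR(0, 0) = 0
t6 = AND(t1, t5) = AND(1, 0) = 0
t7 = OR(t2, t6) = OR(1, 0) = 1
t8 = OR(t7, x2) = OR(1, 1) = 1
giving t8 = 1 ≠ 0.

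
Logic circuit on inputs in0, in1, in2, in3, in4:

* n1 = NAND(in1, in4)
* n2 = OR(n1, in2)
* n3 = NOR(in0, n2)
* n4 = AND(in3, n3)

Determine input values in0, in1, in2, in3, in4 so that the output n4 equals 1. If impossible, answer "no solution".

in0=0 in1=1 in2=0 in3=1 in4=1

n4 = AND(in3, n3) must be 1, so both in3 = 1 and n3 = 1.
n3 = NOR(in0, n2) must be 1, so both in0 = 0 and n2 = 0.
Check with in0=0 in1=1 in2=0 in3=1 in4=1:
n1 = NAND(in1, in4) = NAND(1, 1) = 0
n2 = OR(n1, in2) = OR(0, 0) = 0
n3 = NOR(in0, n2) = NOR(0, 0) = 1
n4 = AND(in3, n3) = AND(1, 1) = 1
So n4 = 1 as required.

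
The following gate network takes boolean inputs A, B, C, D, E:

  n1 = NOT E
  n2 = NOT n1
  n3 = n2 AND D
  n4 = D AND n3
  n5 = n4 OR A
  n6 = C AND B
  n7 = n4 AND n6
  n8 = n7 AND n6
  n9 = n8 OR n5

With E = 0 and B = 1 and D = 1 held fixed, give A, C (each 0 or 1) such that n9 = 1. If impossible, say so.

A=1 C=0

n9 = n8 OR n5 must be 1, so at least one of n8, n5 is 1.
Check with E = 0 and B = 1 and D = 1 and A=1, C=0:
n1 = NOT E = NOT 0 = 1
n2 = NOT n1 = NOT 1 = 0
n3 = n2 AND D = 0 AND 1 = 0
n4 = D AND n3 = 1 AND 0 = 0
n5 = n4 OR A = 0 OR 1 = 1
n6 = C AND B = 0 AND 1 = 0
n7 = n4 AND n6 = 0 AND 0 = 0
n8 = n7 AND n6 = 0 AND 0 = 0
n9 = n8 OR n5 = 0 OR 1 = 1
So n9 = 1.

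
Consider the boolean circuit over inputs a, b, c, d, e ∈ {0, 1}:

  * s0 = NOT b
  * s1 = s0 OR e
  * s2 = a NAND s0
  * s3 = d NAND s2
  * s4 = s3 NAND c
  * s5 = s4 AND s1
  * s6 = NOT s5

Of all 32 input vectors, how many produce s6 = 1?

s6 = NOT s5 must be 1, so s5 = 0.
s5 = s4 AND s1 must be 0, so at least one of s4, s1 is 0.
Enumerating the 32 input combinations, 16 give s6 = 1 and 16 give s6 = 0.

16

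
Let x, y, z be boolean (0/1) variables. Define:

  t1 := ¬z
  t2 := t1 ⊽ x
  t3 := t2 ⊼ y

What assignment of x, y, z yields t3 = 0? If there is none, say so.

t3 = t2 ⊼ y must be 0, so both t2 = 1 and y = 1.
Check with x=0 y=1 z=1:
t1 = ¬z = ¬1 = 0
t2 = t1 ⊽ x = 0 ⊽ 0 = 1
t3 = t2 ⊼ y = 1 ⊼ 1 = 0
So t3 = 0 as required.

x=0 y=1 z=1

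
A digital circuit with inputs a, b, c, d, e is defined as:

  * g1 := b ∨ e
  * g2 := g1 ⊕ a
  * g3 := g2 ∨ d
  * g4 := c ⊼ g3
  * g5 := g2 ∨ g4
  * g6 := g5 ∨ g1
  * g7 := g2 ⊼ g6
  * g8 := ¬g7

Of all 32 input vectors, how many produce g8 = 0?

16

g8 = ¬g7 must be 0, so g7 = 1.
g7 = g2 ⊼ g6 must be 1, so at least one of g2, g6 is 0.
Enumerating the 32 input combinations, 16 give g8 = 0 and 16 give g8 = 1.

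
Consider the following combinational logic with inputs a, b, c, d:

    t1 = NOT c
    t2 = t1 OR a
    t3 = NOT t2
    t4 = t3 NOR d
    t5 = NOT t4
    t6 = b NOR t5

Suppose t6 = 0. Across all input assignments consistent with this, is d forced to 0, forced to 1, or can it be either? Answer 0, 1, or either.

either

Both values of d occur among assignments with t6 = 0:
  d=0: a=0, b=0, c=1, d=0
  d=1: a=0, b=0, c=0, d=1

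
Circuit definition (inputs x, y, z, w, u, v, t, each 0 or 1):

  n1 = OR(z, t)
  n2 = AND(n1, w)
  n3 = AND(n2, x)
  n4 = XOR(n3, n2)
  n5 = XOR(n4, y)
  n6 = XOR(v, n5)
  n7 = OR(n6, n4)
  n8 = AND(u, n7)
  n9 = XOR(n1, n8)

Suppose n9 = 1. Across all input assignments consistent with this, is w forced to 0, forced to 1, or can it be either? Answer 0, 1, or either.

Both values of w occur among assignments with n9 = 1:
  w=0: x=0, y=0, z=0, w=0, u=0, v=0, t=1
  w=1: x=0, y=0, z=0, w=1, u=0, v=0, t=1

either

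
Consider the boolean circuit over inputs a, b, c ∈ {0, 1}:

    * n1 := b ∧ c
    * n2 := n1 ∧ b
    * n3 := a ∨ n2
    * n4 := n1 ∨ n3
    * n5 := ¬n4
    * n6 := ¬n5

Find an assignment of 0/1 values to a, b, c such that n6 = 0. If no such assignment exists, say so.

Check with a=0, b=0, c=1:
n1 = b ∧ c = 0 ∧ 1 = 0
n2 = n1 ∧ b = 0 ∧ 0 = 0
n3 = a ∨ n2 = 0 ∨ 0 = 0
n4 = n1 ∨ n3 = 0 ∨ 0 = 0
n5 = ¬n4 = ¬0 = 1
n6 = ¬n5 = ¬1 = 0
So n6 = 0 as required.

a=0, b=0, c=1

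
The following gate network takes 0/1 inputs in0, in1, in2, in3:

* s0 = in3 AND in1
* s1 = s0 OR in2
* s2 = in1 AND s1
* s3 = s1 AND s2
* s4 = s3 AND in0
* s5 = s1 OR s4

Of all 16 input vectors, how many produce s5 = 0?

6

s5 = s1 OR s4 must be 0, so both s1 = 0 and s4 = 0.
Enumerating the 16 input combinations, 6 give s5 = 0 and 10 give s5 = 1.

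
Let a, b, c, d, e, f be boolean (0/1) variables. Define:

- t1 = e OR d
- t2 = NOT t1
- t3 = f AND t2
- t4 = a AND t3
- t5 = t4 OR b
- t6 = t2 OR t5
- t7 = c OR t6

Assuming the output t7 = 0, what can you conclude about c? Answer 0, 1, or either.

0

t7 = c OR t6 must be 0, so both c = 0 and t6 = 0.
Every assignment with t7 = 0 has c = 0; there are 12 such assignment(s).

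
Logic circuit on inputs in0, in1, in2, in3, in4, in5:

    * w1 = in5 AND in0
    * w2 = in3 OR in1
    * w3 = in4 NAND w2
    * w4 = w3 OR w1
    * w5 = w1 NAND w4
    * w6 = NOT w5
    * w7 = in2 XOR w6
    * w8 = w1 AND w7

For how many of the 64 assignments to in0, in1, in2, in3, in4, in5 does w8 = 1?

8

w8 = w1 AND w7 must be 1, so both w1 = 1 and w7 = 1.
Enumerating the 64 input combinations, 8 give w8 = 1 and 56 give w8 = 0.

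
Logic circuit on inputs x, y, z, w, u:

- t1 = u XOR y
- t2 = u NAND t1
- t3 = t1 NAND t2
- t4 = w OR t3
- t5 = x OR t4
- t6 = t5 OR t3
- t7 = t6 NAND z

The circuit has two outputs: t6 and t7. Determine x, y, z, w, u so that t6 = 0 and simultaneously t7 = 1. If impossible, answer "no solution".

Check with x=0 y=1 z=0 w=0 u=0:
t1 = u XOR y = 0 XOR 1 = 1
t2 = u NAND t1 = 0 NAND 1 = 1
t3 = t1 NAND t2 = 1 NAND 1 = 0
t4 = w OR t3 = 0 OR 0 = 0
t5 = x OR t4 = 0 OR 0 = 0
t6 = t5 OR t3 = 0 OR 0 = 0
t7 = t6 NAND z = 0 NAND 0 = 1
So t6 = 0 and t7 = 1.

x=0 y=1 z=0 w=0 u=0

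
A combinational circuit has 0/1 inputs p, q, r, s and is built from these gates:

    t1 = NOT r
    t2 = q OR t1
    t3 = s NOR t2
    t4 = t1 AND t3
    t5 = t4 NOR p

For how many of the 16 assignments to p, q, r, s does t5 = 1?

8

t5 = t4 NOR p must be 1, so both t4 = 0 and p = 0.
t4 = t1 AND t3 must be 0, so at least one of t1, t3 is 0.
Enumerating the 16 input combinations, 8 give t5 = 1 and 8 give t5 = 0.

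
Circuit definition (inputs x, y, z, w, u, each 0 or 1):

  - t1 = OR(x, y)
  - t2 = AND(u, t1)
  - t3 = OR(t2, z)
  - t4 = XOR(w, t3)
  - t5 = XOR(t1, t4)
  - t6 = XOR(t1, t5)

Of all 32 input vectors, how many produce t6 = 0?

t6 = XOR(t1, t5) must be 0, so t1 and t5 are equal.
Enumerating the 32 input combinations, 16 give t6 = 0 and 16 give t6 = 1.

16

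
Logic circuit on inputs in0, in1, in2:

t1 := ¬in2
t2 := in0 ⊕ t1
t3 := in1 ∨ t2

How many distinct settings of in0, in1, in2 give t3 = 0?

t3 = in1 ∨ t2 must be 0, so both in1 = 0 and t2 = 0.
t2 = in0 ⊕ t1 must be 0, so in0 and t1 are equal.
Enumerating the 8 input combinations, 2 give t3 = 0 and 6 give t3 = 1.

2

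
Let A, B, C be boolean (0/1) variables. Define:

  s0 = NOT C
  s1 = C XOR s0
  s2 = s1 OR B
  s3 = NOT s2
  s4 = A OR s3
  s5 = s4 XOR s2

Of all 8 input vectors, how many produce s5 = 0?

4

s5 = s4 XOR s2 must be 0, so s4 and s2 are equal.
Satisfying assignments:
  A=1, B=0, C=0
  A=1, B=0, C=1
  A=1, B=1, C=0
  A=1, B=1, C=1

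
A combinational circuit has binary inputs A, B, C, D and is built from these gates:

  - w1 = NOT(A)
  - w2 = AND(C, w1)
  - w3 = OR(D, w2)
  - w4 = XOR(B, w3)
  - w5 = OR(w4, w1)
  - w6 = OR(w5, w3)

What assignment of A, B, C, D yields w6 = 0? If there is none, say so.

Check with A=1, B=0, C=0, D=0:
w1 = NOT(A) = NOT 1 = 0
w2 = AND(C, w1) = AND(0, 0) = 0
w3 = OR(D, w2) = OR(0, 0) = 0
w4 = XOR(B, w3) = XOR(0, 0) = 0
w5 = OR(w4, w1) = OR(0, 0) = 0
w6 = OR(w5, w3) = OR(0, 0) = 0
So w6 = 0 as required.

A=1, B=0, C=0, D=0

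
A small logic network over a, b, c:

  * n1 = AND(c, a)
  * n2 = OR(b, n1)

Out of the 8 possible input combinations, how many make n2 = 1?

5

n2 = OR(b, n1) must be 1, so at least one of b, n1 is 1.
Satisfying assignments:
  a=0, b=1, c=0
  a=0, b=1, c=1
  a=1, b=0, c=1
  a=1, b=1, c=0
  a=1, b=1, c=1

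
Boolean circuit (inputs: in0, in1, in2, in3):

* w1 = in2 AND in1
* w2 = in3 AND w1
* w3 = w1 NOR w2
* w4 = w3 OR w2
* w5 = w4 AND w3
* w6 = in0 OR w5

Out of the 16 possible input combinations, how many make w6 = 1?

w6 = in0 OR w5 must be 1, so at least one of in0, w5 is 1.
Enumerating the 16 input combinations, 14 give w6 = 1 and 2 give w6 = 0.

14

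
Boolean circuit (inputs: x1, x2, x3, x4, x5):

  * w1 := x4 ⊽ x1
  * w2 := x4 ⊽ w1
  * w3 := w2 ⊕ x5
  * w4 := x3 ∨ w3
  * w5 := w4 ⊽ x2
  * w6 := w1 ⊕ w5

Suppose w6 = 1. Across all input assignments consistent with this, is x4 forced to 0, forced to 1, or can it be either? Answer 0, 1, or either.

Both values of x4 occur among assignments with w6 = 1:
  x4=0: x1=0, x2=0, x3=0, x4=0, x5=1
  x4=1: x1=0, x2=0, x3=0, x4=1, x5=0

either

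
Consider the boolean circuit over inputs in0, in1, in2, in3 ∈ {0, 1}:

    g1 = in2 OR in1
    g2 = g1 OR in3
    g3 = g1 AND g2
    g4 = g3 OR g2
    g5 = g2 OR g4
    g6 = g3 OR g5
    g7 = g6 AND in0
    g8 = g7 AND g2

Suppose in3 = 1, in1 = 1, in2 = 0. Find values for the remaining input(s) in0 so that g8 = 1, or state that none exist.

g8 = g7 AND g2 must be 1, so both g7 = 1 and g2 = 1.
g7 = g6 AND in0 must be 1, so both g6 = 1 and in0 = 1.
Check with in3 = 1, in1 = 1, in2 = 0 and in0=1:
g1 = in2 OR in1 = 0 OR 1 = 1
g2 = g1 OR in3 = 1 OR 1 = 1
g3 = g1 AND g2 = 1 AND 1 = 1
g4 = g3 OR g2 = 1 OR 1 = 1
g5 = g2 OR g4 = 1 OR 1 = 1
g6 = g3 OR g5 = 1 OR 1 = 1
g7 = g6 AND in0 = 1 AND 1 = 1
g8 = g7 AND g2 = 1 AND 1 = 1
So g8 = 1.

in0=1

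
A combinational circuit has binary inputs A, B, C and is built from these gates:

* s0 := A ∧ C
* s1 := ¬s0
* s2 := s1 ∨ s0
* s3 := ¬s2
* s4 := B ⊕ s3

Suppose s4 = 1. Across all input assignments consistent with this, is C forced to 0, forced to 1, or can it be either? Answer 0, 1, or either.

either

Both values of C occur among assignments with s4 = 1:
  C=0: A=0, B=1, C=0
  C=1: A=0, B=1, C=1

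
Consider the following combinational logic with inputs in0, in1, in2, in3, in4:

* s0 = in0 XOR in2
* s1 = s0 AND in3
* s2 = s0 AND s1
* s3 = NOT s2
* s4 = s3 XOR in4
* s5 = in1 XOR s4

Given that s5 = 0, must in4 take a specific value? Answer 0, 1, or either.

Both values of in4 occur among assignments with s5 = 0:
  in4=0: in0=0, in1=0, in2=1, in3=1, in4=0
  in4=1: in0=0, in1=0, in2=0, in3=0, in4=1

either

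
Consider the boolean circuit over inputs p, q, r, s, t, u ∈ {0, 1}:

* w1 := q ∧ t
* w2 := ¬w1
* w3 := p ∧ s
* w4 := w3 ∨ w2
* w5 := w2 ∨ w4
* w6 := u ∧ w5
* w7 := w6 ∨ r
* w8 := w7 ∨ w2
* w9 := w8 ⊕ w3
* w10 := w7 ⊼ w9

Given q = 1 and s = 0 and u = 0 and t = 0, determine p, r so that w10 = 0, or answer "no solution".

w10 = w7 ⊼ w9 must be 0, so both w7 = 1 and w9 = 1.
w7 = w6 ∨ r must be 1, so at least one of w6, r is 1.
Check with q = 1 and s = 0 and u = 0 and t = 0 and p=1, r=1:
w1 = q ∧ t = 1 ∧ 0 = 0
w2 = ¬w1 = ¬0 = 1
w3 = p ∧ s = 1 ∧ 0 = 0
w4 = w3 ∨ w2 = 0 ∨ 1 = 1
w5 = w2 ∨ w4 = 1 ∨ 1 = 1
w6 = u ∧ w5 = 0 ∧ 1 = 0
w7 = w6 ∨ r = 0 ∨ 1 = 1
w8 = w7 ∨ w2 = 1 ∨ 1 = 1
w9 = w8 ⊕ w3 = 1 ⊕ 0 = 1
w10 = w7 ⊼ w9 = 1 ⊼ 1 = 0
So w10 = 0.

p=1, r=1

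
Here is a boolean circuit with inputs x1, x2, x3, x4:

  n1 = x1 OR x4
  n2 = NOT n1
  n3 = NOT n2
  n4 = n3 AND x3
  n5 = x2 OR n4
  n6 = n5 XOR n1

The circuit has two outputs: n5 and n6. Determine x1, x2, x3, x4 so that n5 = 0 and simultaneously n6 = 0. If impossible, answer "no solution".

Check with x1=0, x2=0, x3=1, x4=0:
n1 = x1 OR x4 = 0 OR 0 = 0
n2 = NOT n1 = NOT 0 = 1
n3 = NOT n2 = NOT 1 = 0
n4 = n3 AND x3 = 0 AND 1 = 0
n5 = x2 OR n4 = 0 OR 0 = 0
n6 = n5 XOR n1 = 0 XOR 0 = 0
So n5 = 0 and n6 = 0.

x1=0, x2=0, x3=1, x4=0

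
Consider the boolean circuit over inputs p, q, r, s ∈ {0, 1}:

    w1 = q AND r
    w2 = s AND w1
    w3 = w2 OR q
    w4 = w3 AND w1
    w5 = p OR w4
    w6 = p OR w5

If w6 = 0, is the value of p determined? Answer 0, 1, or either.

w6 = p OR w5 must be 0, so both p = 0 and w5 = 0.
w5 = p OR w4 must be 0, so both p = 0 and w4 = 0.
w4 = w3 AND w1 must be 0, so at least one of w3, w1 is 0.
Every assignment with w6 = 0 has p = 0; there are 6 such assignment(s).

0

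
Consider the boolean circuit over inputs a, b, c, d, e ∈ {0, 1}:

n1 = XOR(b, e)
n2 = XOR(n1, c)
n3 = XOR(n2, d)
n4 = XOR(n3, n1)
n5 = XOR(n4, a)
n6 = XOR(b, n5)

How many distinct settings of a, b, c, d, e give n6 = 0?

n6 = XOR(b, n5) must be 0, so b and n5 are equal.
Enumerating the 32 input combinations, 16 give n6 = 0 and 16 give n6 = 1.

16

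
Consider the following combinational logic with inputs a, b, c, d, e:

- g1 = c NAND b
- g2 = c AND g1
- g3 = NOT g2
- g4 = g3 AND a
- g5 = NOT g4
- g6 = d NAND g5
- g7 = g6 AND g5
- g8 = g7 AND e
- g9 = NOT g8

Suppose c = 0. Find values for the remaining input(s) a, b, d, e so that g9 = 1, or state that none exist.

a=0 b=1 d=1 e=1

g9 = NOT g8 must be 1, so g8 = 0.
Check with c = 0 and a=0, b=1, d=1, e=1:
g1 = c NAND b = 0 NAND 1 = 1
g2 = c AND g1 = 0 AND 1 = 0
g3 = NOT g2 = NOT 0 = 1
g4 = g3 AND a = 1 AND 0 = 0
g5 = NOT g4 = NOT 0 = 1
g6 = d NAND g5 = 1 NAND 1 = 0
g7 = g6 AND g5 = 0 AND 1 = 0
g8 = g7 AND e = 0 AND 1 = 0
g9 = NOT g8 = NOT 0 = 1
So g9 = 1.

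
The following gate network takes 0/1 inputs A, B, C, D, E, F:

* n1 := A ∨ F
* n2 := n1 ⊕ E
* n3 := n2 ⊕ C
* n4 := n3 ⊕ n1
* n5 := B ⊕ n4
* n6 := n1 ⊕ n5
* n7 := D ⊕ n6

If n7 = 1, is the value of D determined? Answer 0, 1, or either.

Both values of D occur among assignments with n7 = 1:
  D=0: A=0, B=0, C=0, D=0, E=0, F=1
  D=1: A=0, B=0, C=0, D=1, E=0, F=0

either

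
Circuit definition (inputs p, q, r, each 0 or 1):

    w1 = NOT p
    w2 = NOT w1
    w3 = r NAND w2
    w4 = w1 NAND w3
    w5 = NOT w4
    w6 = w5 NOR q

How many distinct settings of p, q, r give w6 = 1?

2

w6 = w5 NOR q must be 1, so both w5 = 0 and q = 0.
w5 = NOT w4 must be 0, so w4 = 1.
Satisfying assignments:
  p=1, q=0, r=0
  p=1, q=0, r=1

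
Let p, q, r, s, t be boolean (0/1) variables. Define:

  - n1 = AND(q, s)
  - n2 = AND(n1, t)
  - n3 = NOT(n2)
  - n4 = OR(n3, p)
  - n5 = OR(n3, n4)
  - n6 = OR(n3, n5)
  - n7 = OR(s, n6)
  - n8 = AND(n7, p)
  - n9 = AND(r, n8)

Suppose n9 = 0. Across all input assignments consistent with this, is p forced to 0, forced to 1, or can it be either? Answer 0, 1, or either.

Both values of p occur among assignments with n9 = 0:
  p=0: p=0, q=0, r=0, s=0, t=0
  p=1: p=1, q=0, r=0, s=0, t=0

either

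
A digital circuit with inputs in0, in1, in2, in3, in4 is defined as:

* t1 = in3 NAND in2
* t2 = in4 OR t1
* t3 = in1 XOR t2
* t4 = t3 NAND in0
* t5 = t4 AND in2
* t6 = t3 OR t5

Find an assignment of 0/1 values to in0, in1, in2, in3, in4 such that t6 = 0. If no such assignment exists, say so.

in0=1, in1=1, in2=0, in3=1, in4=0

t6 = t3 OR t5 must be 0, so both t3 = 0 and t5 = 0.
t3 = in1 XOR t2 must be 0, so in1 and t2 are equal.
Check with in0=1, in1=1, in2=0, in3=1, in4=0:
t1 = in3 NAND in2 = 1 NAND 0 = 1
t2 = in4 OR t1 = 0 OR 1 = 1
t3 = in1 XOR t2 = 1 XOR 1 = 0
t4 = t3 NAND in0 = 0 NAND 1 = 1
t5 = t4 AND in2 = 1 AND 0 = 0
t6 = t3 OR t5 = 0 OR 0 = 0
So t6 = 0 as required.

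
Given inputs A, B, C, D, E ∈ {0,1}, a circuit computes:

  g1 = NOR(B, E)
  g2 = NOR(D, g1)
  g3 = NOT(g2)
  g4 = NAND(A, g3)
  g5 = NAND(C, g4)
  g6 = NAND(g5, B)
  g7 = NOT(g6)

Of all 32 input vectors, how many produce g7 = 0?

g7 = NOT(g6) must be 0, so g6 = 1.
g6 = NAND(g5, B) must be 1, so at least one of g5, B is 0.
Enumerating the 32 input combinations, 22 give g7 = 0 and 10 give g7 = 1.

22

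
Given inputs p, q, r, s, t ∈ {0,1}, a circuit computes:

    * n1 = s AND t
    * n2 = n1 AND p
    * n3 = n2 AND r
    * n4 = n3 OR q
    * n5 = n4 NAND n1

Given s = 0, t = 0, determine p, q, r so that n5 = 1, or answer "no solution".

p=1, q=0, r=0

Check with s = 0, t = 0 and p=1, q=0, r=0:
n1 = s AND t = 0 AND 0 = 0
n2 = n1 AND p = 0 AND 1 = 0
n3 = n2 AND r = 0 AND 0 = 0
n4 = n3 OR q = 0 OR 0 = 0
n5 = n4 NAND n1 = 0 NAND 0 = 1
So n5 = 1.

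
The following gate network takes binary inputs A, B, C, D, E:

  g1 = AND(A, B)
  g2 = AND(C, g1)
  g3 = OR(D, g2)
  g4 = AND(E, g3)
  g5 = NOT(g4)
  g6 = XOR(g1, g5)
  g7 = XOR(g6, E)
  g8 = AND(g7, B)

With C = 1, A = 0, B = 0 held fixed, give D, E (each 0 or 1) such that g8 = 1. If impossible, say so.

no solution exists

With C = 1, A = 0, B = 0 fixed, none of the 4 settings of D, E give g8 = 1.
For example, with D=1, E=1:
g1 = AND(A, B) = AND(0, 0) = 0
g2 = AND(C, g1) = AND(1, 0) = 0
g3 = OR(D, g2) = OR(1, 0) = 1
g4 = AND(E, g3) = AND(1, 1) = 1
g5 = NOT(g4) = NOT 1 = 0
g6 = XOR(g1, g5) = XOR(0, 0) = 0
g7 = XOR(g6, E) = XOR(0, 1) = 1
g8 = AND(g7, B) = AND(1, 0) = 0
giving g8 = 0 ≠ 1.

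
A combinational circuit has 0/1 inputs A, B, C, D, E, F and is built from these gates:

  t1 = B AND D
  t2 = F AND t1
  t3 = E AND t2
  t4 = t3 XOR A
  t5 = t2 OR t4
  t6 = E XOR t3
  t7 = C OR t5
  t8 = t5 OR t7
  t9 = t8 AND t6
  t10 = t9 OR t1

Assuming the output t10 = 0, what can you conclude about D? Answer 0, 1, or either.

Both values of D occur among assignments with t10 = 0:
  D=0: A=0, B=0, C=0, D=0, E=0, F=0
  D=1: A=0, B=0, C=0, D=1, E=0, F=0

either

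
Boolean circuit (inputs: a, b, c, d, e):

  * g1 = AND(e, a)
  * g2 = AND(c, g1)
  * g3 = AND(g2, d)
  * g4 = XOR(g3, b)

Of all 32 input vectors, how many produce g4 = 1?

g4 = XOR(g3, b) must be 1, so g3 and b differ.
Enumerating the 32 input combinations, 16 give g4 = 1 and 16 give g4 = 0.

16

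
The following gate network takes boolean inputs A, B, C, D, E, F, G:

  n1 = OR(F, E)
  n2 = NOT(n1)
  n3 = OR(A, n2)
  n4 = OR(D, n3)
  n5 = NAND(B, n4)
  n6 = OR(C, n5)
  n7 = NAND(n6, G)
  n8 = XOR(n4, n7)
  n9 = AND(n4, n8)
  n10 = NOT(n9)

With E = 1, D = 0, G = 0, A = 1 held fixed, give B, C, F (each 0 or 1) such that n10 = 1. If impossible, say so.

B=1, C=0, F=0

n10 = NOT(n9) must be 1, so n9 = 0.
Check with E = 1, D = 0, G = 0, A = 1 and B=1, C=0, F=0:
n1 = OR(F, E) = OR(0, 1) = 1
n2 = NOT(n1) = NOT 1 = 0
n3 = OR(A, n2) = OR(1, 0) = 1
n4 = OR(D, n3) = OR(0, 1) = 1
n5 = NAND(B, n4) = NAND(1, 1) = 0
n6 = OR(C, n5) = OR(0, 0) = 0
n7 = NAND(n6, G) = NAND(0, 0) = 1
n8 = XOR(n4, n7) = XOR(1, 1) = 0
n9 = AND(n4, n8) = AND(1, 0) = 0
n10 = NOT(n9) = NOT 0 = 1
So n10 = 1.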